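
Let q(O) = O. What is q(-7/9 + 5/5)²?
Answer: 4/81 ≈ 0.049383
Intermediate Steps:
q(-7/9 + 5/5)² = (-7/9 + 5/5)² = (-7*⅑ + 5*(⅕))² = (-7/9 + 1)² = (2/9)² = 4/81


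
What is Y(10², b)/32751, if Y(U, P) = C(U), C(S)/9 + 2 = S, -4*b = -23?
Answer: 98/3639 ≈ 0.026930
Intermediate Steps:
b = 23/4 (b = -¼*(-23) = 23/4 ≈ 5.7500)
C(S) = -18 + 9*S
Y(U, P) = -18 + 9*U
Y(10², b)/32751 = (-18 + 9*10²)/32751 = (-18 + 9*100)*(1/32751) = (-18 + 900)*(1/32751) = 882*(1/32751) = 98/3639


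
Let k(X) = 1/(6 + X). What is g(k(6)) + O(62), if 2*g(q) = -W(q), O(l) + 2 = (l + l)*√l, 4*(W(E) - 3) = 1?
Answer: -29/8 + 124*√62 ≈ 972.75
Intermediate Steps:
W(E) = 13/4 (W(E) = 3 + (¼)*1 = 3 + ¼ = 13/4)
O(l) = -2 + 2*l^(3/2) (O(l) = -2 + (l + l)*√l = -2 + (2*l)*√l = -2 + 2*l^(3/2))
g(q) = -13/8 (g(q) = (-1*13/4)/2 = (½)*(-13/4) = -13/8)
g(k(6)) + O(62) = -13/8 + (-2 + 2*62^(3/2)) = -13/8 + (-2 + 2*(62*√62)) = -13/8 + (-2 + 124*√62) = -29/8 + 124*√62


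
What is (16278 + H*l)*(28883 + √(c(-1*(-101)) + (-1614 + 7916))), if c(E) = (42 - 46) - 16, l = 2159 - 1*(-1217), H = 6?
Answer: 1055211522 + 109602*√698 ≈ 1.0581e+9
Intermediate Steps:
l = 3376 (l = 2159 + 1217 = 3376)
c(E) = -20 (c(E) = -4 - 16 = -20)
(16278 + H*l)*(28883 + √(c(-1*(-101)) + (-1614 + 7916))) = (16278 + 6*3376)*(28883 + √(-20 + (-1614 + 7916))) = (16278 + 20256)*(28883 + √(-20 + 6302)) = 36534*(28883 + √6282) = 36534*(28883 + 3*√698) = 1055211522 + 109602*√698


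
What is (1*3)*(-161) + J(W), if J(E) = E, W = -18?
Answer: -501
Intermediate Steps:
(1*3)*(-161) + J(W) = (1*3)*(-161) - 18 = 3*(-161) - 18 = -483 - 18 = -501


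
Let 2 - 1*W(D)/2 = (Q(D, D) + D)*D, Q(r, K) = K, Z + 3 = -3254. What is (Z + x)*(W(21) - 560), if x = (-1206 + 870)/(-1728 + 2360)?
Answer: 597040400/79 ≈ 7.5575e+6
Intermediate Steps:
Z = -3257 (Z = -3 - 3254 = -3257)
x = -42/79 (x = -336/632 = -336*1/632 = -42/79 ≈ -0.53165)
W(D) = 4 - 4*D**2 (W(D) = 4 - 2*(D + D)*D = 4 - 2*2*D*D = 4 - 4*D**2)
(Z + x)*(W(21) - 560) = (-3257 - 42/79)*((4 - 4*21**2) - 560) = -257345*((4 - 4*441) - 560)/79 = -257345*((4 - 1764) - 560)/79 = -257345*(-1760 - 560)/79 = -257345/79*(-2320) = 597040400/79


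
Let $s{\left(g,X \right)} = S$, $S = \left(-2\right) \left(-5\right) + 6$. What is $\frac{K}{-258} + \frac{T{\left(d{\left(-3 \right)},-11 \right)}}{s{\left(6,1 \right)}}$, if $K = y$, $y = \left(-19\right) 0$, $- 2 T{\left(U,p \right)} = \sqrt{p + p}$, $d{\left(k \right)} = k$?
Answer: $- \frac{i \sqrt{22}}{32} \approx - 0.14658 i$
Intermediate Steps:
$T{\left(U,p \right)} = - \frac{\sqrt{2} \sqrt{p}}{2}$ ($T{\left(U,p \right)} = - \frac{\sqrt{p + p}}{2} = - \frac{\sqrt{2 p}}{2} = - \frac{\sqrt{2} \sqrt{p}}{2}$)
$y = 0$
$K = 0$
$S = 16$ ($S = 10 + 6 = 16$)
$s{\left(g,X \right)} = 16$
$\frac{K}{-258} + \frac{T{\left(d{\left(-3 \right)},-11 \right)}}{s{\left(6,1 \right)}} = \frac{0}{-258} + \frac{\left(- \frac{1}{2}\right) \sqrt{2} \sqrt{-11}}{16} = 0 \left(- \frac{1}{258}\right) + - \frac{\sqrt{2} i \sqrt{11}}{2} \cdot \frac{1}{16} = 0 + - \frac{i \sqrt{22}}{2} \cdot \frac{1}{16} = 0 - \frac{i \sqrt{22}}{32} = - \frac{i \sqrt{22}}{32}$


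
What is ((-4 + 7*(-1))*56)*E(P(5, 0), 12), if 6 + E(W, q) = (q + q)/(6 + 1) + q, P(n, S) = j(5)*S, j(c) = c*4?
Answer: -5808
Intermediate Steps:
j(c) = 4*c
P(n, S) = 20*S (P(n, S) = (4*5)*S = 20*S)
E(W, q) = -6 + 9*q/7 (E(W, q) = -6 + ((q + q)/(6 + 1) + q) = -6 + ((2*q)/7 + q) = -6 + ((2*q)*(⅐) + q) = -6 + (2*q/7 + q) = -6 + 9*q/7)
((-4 + 7*(-1))*56)*E(P(5, 0), 12) = ((-4 + 7*(-1))*56)*(-6 + (9/7)*12) = ((-4 - 7)*56)*(-6 + 108/7) = -11*56*(66/7) = -616*66/7 = -5808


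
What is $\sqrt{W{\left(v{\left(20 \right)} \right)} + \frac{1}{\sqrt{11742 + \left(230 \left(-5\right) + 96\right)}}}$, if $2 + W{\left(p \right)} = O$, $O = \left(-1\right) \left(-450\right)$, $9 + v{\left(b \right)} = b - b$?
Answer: $\frac{\sqrt{199908352 + 334 \sqrt{167}}}{668} \approx 21.166$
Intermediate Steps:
$v{\left(b \right)} = -9$ ($v{\left(b \right)} = -9 + \left(b - b\right) = -9 + 0 = -9$)
$O = 450$
$W{\left(p \right)} = 448$ ($W{\left(p \right)} = -2 + 450 = 448$)
$\sqrt{W{\left(v{\left(20 \right)} \right)} + \frac{1}{\sqrt{11742 + \left(230 \left(-5\right) + 96\right)}}} = \sqrt{448 + \frac{1}{\sqrt{11742 + \left(230 \left(-5\right) + 96\right)}}} = \sqrt{448 + \frac{1}{\sqrt{11742 + \left(-1150 + 96\right)}}} = \sqrt{448 + \frac{1}{\sqrt{11742 - 1054}}} = \sqrt{448 + \frac{1}{\sqrt{10688}}} = \sqrt{448 + \frac{1}{8 \sqrt{167}}} = \sqrt{448 + \frac{\sqrt{167}}{1336}}$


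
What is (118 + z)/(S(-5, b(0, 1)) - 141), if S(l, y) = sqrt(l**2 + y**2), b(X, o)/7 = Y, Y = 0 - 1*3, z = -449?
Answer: 46671/19415 + 331*sqrt(466)/19415 ≈ 2.7719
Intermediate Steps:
Y = -3 (Y = 0 - 3 = -3)
b(X, o) = -21 (b(X, o) = 7*(-3) = -21)
(118 + z)/(S(-5, b(0, 1)) - 141) = (118 - 449)/(sqrt((-5)**2 + (-21)**2) - 141) = -331/(sqrt(25 + 441) - 141) = -331/(sqrt(466) - 141) = -331/(-141 + sqrt(466))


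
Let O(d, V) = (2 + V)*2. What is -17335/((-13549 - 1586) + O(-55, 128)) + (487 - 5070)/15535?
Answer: 8045084/9243325 ≈ 0.87037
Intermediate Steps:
O(d, V) = 4 + 2*V
-17335/((-13549 - 1586) + O(-55, 128)) + (487 - 5070)/15535 = -17335/((-13549 - 1586) + (4 + 2*128)) + (487 - 5070)/15535 = -17335/(-15135 + (4 + 256)) - 4583*1/15535 = -17335/(-15135 + 260) - 4583/15535 = -17335/(-14875) - 4583/15535 = -17335*(-1/14875) - 4583/15535 = 3467/2975 - 4583/15535 = 8045084/9243325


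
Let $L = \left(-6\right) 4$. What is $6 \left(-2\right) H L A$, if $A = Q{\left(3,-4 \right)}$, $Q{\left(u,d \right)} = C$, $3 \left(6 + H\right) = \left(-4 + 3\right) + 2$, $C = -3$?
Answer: $4896$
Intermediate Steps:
$L = -24$
$H = - \frac{17}{3}$ ($H = -6 + \frac{\left(-4 + 3\right) + 2}{3} = -6 + \frac{-1 + 2}{3} = -6 + \frac{1}{3} \cdot 1 = -6 + \frac{1}{3} = - \frac{17}{3} \approx -5.6667$)
$Q{\left(u,d \right)} = -3$
$A = -3$
$6 \left(-2\right) H L A = 6 \left(-2\right) \left(- \frac{17}{3}\right) \left(-24\right) \left(-3\right) = \left(-12\right) \left(- \frac{17}{3}\right) \left(-24\right) \left(-3\right) = 68 \left(-24\right) \left(-3\right) = \left(-1632\right) \left(-3\right) = 4896$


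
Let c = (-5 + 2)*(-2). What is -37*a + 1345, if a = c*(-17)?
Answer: 5119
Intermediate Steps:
c = 6 (c = -3*(-2) = 6)
a = -102 (a = 6*(-17) = -102)
-37*a + 1345 = -37*(-102) + 1345 = 3774 + 1345 = 5119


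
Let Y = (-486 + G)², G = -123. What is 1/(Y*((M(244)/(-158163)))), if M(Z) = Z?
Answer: -52721/30164988 ≈ -0.0017478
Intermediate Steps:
Y = 370881 (Y = (-486 - 123)² = (-609)² = 370881)
1/(Y*((M(244)/(-158163)))) = 1/(370881*((244/(-158163)))) = 1/(370881*((244*(-1/158163)))) = 1/(370881*(-244/158163)) = (1/370881)*(-158163/244) = -52721/30164988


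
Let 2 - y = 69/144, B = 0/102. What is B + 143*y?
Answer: 10439/48 ≈ 217.48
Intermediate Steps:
B = 0 (B = 0*(1/102) = 0)
y = 73/48 (y = 2 - 69/144 = 2 - 1*23/48 = 2 - 23/48 = 73/48 ≈ 1.5208)
B + 143*y = 0 + 143*(73/48) = 0 + 10439/48 = 10439/48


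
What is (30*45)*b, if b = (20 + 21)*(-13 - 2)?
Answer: -830250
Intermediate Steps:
b = -615 (b = 41*(-15) = -615)
(30*45)*b = (30*45)*(-615) = 1350*(-615) = -830250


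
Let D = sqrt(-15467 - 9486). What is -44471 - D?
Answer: -44471 - I*sqrt(24953) ≈ -44471.0 - 157.97*I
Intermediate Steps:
D = I*sqrt(24953) (D = sqrt(-24953) = I*sqrt(24953) ≈ 157.97*I)
-44471 - D = -44471 - I*sqrt(24953)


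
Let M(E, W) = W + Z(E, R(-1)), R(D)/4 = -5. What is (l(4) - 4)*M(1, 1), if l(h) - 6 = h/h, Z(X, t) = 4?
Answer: 15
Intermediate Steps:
R(D) = -20 (R(D) = 4*(-5) = -20)
M(E, W) = 4 + W (M(E, W) = W + 4 = 4 + W)
l(h) = 7 (l(h) = 6 + h/h = 6 + 1 = 7)
(l(4) - 4)*M(1, 1) = (7 - 4)*(4 + 1) = 3*5 = 15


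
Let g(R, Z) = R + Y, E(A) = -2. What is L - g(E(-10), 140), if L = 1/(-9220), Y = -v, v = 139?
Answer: 1300019/9220 ≈ 141.00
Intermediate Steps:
Y = -139 (Y = -1*139 = -139)
g(R, Z) = -139 + R (g(R, Z) = R - 139 = -139 + R)
L = -1/9220 ≈ -0.00010846
L - g(E(-10), 140) = -1/9220 - (-139 - 2) = -1/9220 - 1*(-141) = -1/9220 + 141 = 1300019/9220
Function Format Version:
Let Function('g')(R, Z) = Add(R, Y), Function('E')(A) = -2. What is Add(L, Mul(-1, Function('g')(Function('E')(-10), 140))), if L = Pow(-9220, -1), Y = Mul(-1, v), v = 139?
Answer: Rational(1300019, 9220) ≈ 141.00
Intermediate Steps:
Y = -139 (Y = Mul(-1, 139) = -139)
Function('g')(R, Z) = Add(-139, R) (Function('g')(R, Z) = Add(R, -139) = Add(-139, R))
L = Rational(-1, 9220) ≈ -0.00010846
Add(L, Mul(-1, Function('g')(Function('E')(-10), 140))) = Add(Rational(-1, 9220), Mul(-1, Add(-139, -2))) = Add(Rational(-1, 9220), Mul(-1, -141)) = Add(Rational(-1, 9220), 141) = Rational(1300019, 9220)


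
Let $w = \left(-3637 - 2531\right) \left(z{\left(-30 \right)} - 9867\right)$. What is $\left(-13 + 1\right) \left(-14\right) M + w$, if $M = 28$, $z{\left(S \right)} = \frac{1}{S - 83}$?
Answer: $\frac{6877678848}{113} \approx 6.0864 \cdot 10^{7}$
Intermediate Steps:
$z{\left(S \right)} = \frac{1}{-83 + S}$
$w = \frac{6877147296}{113}$ ($w = \left(-3637 - 2531\right) \left(\frac{1}{-83 - 30} - 9867\right) = - 6168 \left(\frac{1}{-113} - 9867\right) = - 6168 \left(- \frac{1}{113} - 9867\right) = \left(-6168\right) \left(- \frac{1114972}{113}\right) = \frac{6877147296}{113} \approx 6.086 \cdot 10^{7}$)
$\left(-13 + 1\right) \left(-14\right) M + w = \left(-13 + 1\right) \left(-14\right) 28 + \frac{6877147296}{113} = \left(-12\right) \left(-14\right) 28 + \frac{6877147296}{113} = 168 \cdot 28 + \frac{6877147296}{113} = 4704 + \frac{6877147296}{113} = \frac{6877678848}{113}$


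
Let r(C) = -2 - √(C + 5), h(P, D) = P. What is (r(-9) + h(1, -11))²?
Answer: -3 + 4*I ≈ -3.0 + 4.0*I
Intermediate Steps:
r(C) = -2 - √(5 + C)
(r(-9) + h(1, -11))² = ((-2 - √(5 - 9)) + 1)² = ((-2 - √(-4)) + 1)² = ((-2 - 2*I) + 1)² = (-1 - 2*I)²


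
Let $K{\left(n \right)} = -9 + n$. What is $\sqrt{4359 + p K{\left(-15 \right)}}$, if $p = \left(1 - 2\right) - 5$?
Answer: $\sqrt{4503} \approx 67.104$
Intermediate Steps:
$p = -6$ ($p = -1 - 5 = -6$)
$\sqrt{4359 + p K{\left(-15 \right)}} = \sqrt{4359 - 6 \left(-9 - 15\right)} = \sqrt{4359 - -144} = \sqrt{4359 + 144} = \sqrt{4503}$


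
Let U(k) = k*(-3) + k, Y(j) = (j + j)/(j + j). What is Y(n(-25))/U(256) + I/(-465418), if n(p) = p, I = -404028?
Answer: 103198459/119147008 ≈ 0.86614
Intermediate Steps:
Y(j) = 1 (Y(j) = (2*j)/((2*j)) = (2*j)*(1/(2*j)) = 1)
U(k) = -2*k (U(k) = -3*k + k = -2*k)
Y(n(-25))/U(256) + I/(-465418) = 1/(-2*256) - 404028/(-465418) = 1/(-512) - 404028*(-1/465418) = 1*(-1/512) + 202014/232709 = -1/512 + 202014/232709 = 103198459/119147008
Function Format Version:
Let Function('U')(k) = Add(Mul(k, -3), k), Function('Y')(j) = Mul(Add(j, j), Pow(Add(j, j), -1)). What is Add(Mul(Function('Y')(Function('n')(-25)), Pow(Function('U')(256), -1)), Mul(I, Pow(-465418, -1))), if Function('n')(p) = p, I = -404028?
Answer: Rational(103198459, 119147008) ≈ 0.86614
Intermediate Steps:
Function('Y')(j) = 1 (Function('Y')(j) = Mul(Mul(2, j), Pow(Mul(2, j), -1)) = Mul(Mul(2, j), Mul(Rational(1, 2), Pow(j, -1))) = 1)
Function('U')(k) = Mul(-2, k) (Function('U')(k) = Add(Mul(-3, k), k) = Mul(-2, k))
Add(Mul(Function('Y')(Function('n')(-25)), Pow(Function('U')(256), -1)), Mul(I, Pow(-465418, -1))) = Add(Mul(1, Pow(Mul(-2, 256), -1)), Mul(-404028, Pow(-465418, -1))) = Add(Mul(1, Pow(-512, -1)), Mul(-404028, Rational(-1, 465418))) = Add(Mul(1, Rational(-1, 512)), Rational(202014, 232709)) = Add(Rational(-1, 512), Rational(202014, 232709)) = Rational(103198459, 119147008)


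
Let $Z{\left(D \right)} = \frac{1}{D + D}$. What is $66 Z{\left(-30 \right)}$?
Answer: $- \frac{11}{10} \approx -1.1$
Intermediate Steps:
$Z{\left(D \right)} = \frac{1}{2 D}$
$66 Z{\left(-30 \right)} = 66 \frac{1}{2 \left(-30\right)} = 66 \cdot \frac{1}{2} \left(- \frac{1}{30}\right) = 66 \left(- \frac{1}{60}\right) = - \frac{11}{10}$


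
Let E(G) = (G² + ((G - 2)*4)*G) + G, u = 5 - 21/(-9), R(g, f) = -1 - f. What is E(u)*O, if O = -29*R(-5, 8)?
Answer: 56782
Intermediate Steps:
O = 261 (O = -29*(-1 - 1*8) = -29*(-1 - 8) = -29*(-9) = 261)
u = 22/3 (u = 5 - 21*(-1)/9 = 5 - 1*(-7/3) = 5 + 7/3 = 22/3 ≈ 7.3333)
E(G) = G + G² + G*(-8 + 4*G) (E(G) = (G² + ((-2 + G)*4)*G) + G = (G² + (-8 + 4*G)*G) + G = (G² + G*(-8 + 4*G)) + G = G + G² + G*(-8 + 4*G))
E(u)*O = (22*(-7 + 5*(22/3))/3)*261 = (22*(-7 + 110/3)/3)*261 = ((22/3)*(89/3))*261 = (1958/9)*261 = 56782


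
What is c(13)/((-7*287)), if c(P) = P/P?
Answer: -1/2009 ≈ -0.00049776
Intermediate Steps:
c(P) = 1
c(13)/((-7*287)) = 1/(-7*287) = 1/(-2009) = 1*(-1/2009) = -1/2009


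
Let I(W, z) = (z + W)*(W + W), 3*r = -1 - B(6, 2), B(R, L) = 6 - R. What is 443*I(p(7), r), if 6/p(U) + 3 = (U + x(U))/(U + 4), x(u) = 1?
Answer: 4346716/625 ≈ 6954.7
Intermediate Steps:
r = -1/3 (r = (-1 - (6 - 1*6))/3 = (-1 - (6 - 6))/3 = (-1 - 1*0)/3 = (-1 + 0)/3 = (1/3)*(-1) = -1/3 ≈ -0.33333)
p(U) = 6/(-3 + (1 + U)/(4 + U)) (p(U) = 6/(-3 + (U + 1)/(U + 4)) = 6/(-3 + (1 + U)/(4 + U)))
I(W, z) = 2*W*(W + z) (I(W, z) = (W + z)*(2*W) = 2*W*(W + z))
443*I(p(7), r) = 443*(2*(6*(-4 - 1*7)/(11 + 2*7))*(6*(-4 - 1*7)/(11 + 2*7) - 1/3)) = 443*(2*(6*(-4 - 7)/(11 + 14))*(6*(-4 - 7)/(11 + 14) - 1/3)) = 443*(2*(6*(-11)/25)*(6*(-11)/25 - 1/3)) = 443*(2*(6*(1/25)*(-11))*(6*(1/25)*(-11) - 1/3)) = 443*(2*(-66/25)*(-66/25 - 1/3)) = 443*(2*(-66/25)*(-223/75)) = 443*(9812/625) = 4346716/625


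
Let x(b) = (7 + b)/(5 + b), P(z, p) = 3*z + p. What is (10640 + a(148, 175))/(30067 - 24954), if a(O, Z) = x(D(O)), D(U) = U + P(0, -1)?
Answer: 808717/388588 ≈ 2.0812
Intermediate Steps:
P(z, p) = p + 3*z
D(U) = -1 + U (D(U) = U + (-1 + 3*0) = U + (-1 + 0) = U - 1 = -1 + U)
x(b) = (7 + b)/(5 + b)
a(O, Z) = (6 + O)/(4 + O) (a(O, Z) = (7 + (-1 + O))/(5 + (-1 + O)) = (6 + O)/(4 + O))
(10640 + a(148, 175))/(30067 - 24954) = (10640 + (6 + 148)/(4 + 148))/(30067 - 24954) = (10640 + 154/152)/5113 = (10640 + (1/152)*154)*(1/5113) = (10640 + 77/76)*(1/5113) = (808717/76)*(1/5113) = 808717/388588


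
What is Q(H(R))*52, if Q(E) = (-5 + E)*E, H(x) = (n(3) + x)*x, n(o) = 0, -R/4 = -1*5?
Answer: 8216000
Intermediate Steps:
R = 20 (R = -(-4)*5 = -4*(-5) = 20)
H(x) = x² (H(x) = (0 + x)*x = x*x = x²)
Q(E) = E*(-5 + E)
Q(H(R))*52 = (20²*(-5 + 20²))*52 = (400*(-5 + 400))*52 = (400*395)*52 = 158000*52 = 8216000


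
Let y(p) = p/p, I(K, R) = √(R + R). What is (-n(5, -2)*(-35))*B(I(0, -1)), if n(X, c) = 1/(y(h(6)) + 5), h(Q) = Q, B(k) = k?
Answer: 35*I*√2/6 ≈ 8.2496*I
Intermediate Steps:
I(K, R) = √2*√R (I(K, R) = √(2*R) = √2*√R)
y(p) = 1
n(X, c) = ⅙ (n(X, c) = 1/(1 + 5) = 1/6 = ⅙)
(-n(5, -2)*(-35))*B(I(0, -1)) = (-1*⅙*(-35))*(√2*√(-1)) = (-⅙*(-35))*(√2*I) = 35*(I*√2)/6 = 35*I*√2/6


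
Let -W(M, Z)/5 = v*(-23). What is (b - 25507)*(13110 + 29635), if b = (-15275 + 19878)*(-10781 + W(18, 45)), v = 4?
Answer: -2031801077150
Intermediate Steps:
W(M, Z) = 460 (W(M, Z) = -20*(-23) = -5*(-92) = 460)
b = -47507563 (b = (-15275 + 19878)*(-10781 + 460) = 4603*(-10321) = -47507563)
(b - 25507)*(13110 + 29635) = (-47507563 - 25507)*(13110 + 29635) = -47533070*42745 = -2031801077150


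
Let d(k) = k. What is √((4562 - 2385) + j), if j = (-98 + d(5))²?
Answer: √10826 ≈ 104.05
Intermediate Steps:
j = 8649 (j = (-98 + 5)² = (-93)² = 8649)
√((4562 - 2385) + j) = √((4562 - 2385) + 8649) = √(2177 + 8649) = √10826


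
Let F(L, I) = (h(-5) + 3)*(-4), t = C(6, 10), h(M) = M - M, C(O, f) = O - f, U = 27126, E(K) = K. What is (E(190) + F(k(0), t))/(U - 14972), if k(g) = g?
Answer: 89/6077 ≈ 0.014645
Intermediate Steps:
h(M) = 0
t = -4 (t = 6 - 1*10 = 6 - 10 = -4)
F(L, I) = -12 (F(L, I) = (0 + 3)*(-4) = 3*(-4) = -12)
(E(190) + F(k(0), t))/(U - 14972) = (190 - 12)/(27126 - 14972) = 178/12154 = 178*(1/12154) = 89/6077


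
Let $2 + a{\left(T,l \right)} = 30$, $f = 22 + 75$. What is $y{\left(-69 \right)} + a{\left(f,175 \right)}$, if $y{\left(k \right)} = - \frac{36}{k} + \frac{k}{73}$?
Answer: $\frac{46301}{1679} \approx 27.577$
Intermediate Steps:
$f = 97$
$a{\left(T,l \right)} = 28$ ($a{\left(T,l \right)} = -2 + 30 = 28$)
$y{\left(k \right)} = - \frac{36}{k} + \frac{k}{73}$ ($y{\left(k \right)} = - \frac{36}{k} + k \frac{1}{73} = - \frac{36}{k} + \frac{k}{73}$)
$y{\left(-69 \right)} + a{\left(f,175 \right)} = \left(- \frac{36}{-69} + \frac{1}{73} \left(-69\right)\right) + 28 = \left(\left(-36\right) \left(- \frac{1}{69}\right) - \frac{69}{73}\right) + 28 = \left(\frac{12}{23} - \frac{69}{73}\right) + 28 = - \frac{711}{1679} + 28 = \frac{46301}{1679}$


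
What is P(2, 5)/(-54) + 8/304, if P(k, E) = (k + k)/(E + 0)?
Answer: 59/5130 ≈ 0.011501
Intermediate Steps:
P(k, E) = 2*k/E (P(k, E) = (2*k)/E = 2*k/E)
P(2, 5)/(-54) + 8/304 = (2*2/5)/(-54) + 8/304 = (2*2*(⅕))*(-1/54) + 8*(1/304) = (⅘)*(-1/54) + 1/38 = -2/135 + 1/38 = 59/5130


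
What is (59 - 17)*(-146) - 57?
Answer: -6189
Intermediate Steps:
(59 - 17)*(-146) - 57 = 42*(-146) - 57 = -6132 - 57 = -6189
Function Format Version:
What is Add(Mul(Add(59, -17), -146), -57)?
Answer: -6189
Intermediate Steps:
Add(Mul(Add(59, -17), -146), -57) = Add(Mul(42, -146), -57) = Add(-6132, -57) = -6189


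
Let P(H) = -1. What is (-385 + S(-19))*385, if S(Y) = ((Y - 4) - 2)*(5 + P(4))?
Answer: -186725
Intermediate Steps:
S(Y) = -24 + 4*Y (S(Y) = ((Y - 4) - 2)*(5 - 1) = ((-4 + Y) - 2)*4 = (-6 + Y)*4 = -24 + 4*Y)
(-385 + S(-19))*385 = (-385 + (-24 + 4*(-19)))*385 = (-385 + (-24 - 76))*385 = (-385 - 100)*385 = -485*385 = -186725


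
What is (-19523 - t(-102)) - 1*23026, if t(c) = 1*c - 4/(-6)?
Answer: -127343/3 ≈ -42448.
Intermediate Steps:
t(c) = ⅔ + c (t(c) = c - 4*(-⅙) = c + ⅔ = ⅔ + c)
(-19523 - t(-102)) - 1*23026 = (-19523 - (⅔ - 102)) - 1*23026 = (-19523 - 1*(-304/3)) - 23026 = (-19523 + 304/3) - 23026 = -58265/3 - 23026 = -127343/3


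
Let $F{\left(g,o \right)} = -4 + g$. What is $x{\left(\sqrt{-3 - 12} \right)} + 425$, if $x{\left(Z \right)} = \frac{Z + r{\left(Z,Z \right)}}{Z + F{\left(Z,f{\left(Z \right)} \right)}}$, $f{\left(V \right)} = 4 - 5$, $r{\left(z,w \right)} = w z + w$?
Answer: $\frac{852 \sqrt{15} + 1715 i}{2 \left(\sqrt{15} + 2 i\right)} \approx 426.58 + 1.1211 i$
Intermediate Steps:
$r{\left(z,w \right)} = w + w z$
$f{\left(V \right)} = -1$ ($f{\left(V \right)} = 4 - 5 = -1$)
$x{\left(Z \right)} = \frac{Z + Z \left(1 + Z\right)}{-4 + 2 Z}$ ($x{\left(Z \right)} = \frac{Z + Z \left(1 + Z\right)}{Z + \left(-4 + Z\right)} = \frac{Z + Z \left(1 + Z\right)}{-4 + 2 Z}$)
$x{\left(\sqrt{-3 - 12} \right)} + 425 = \frac{\sqrt{-3 - 12} \left(2 + \sqrt{-3 - 12}\right)}{2 \left(-2 + \sqrt{-3 - 12}\right)} + 425 = \frac{\sqrt{-15} \left(2 + \sqrt{-15}\right)}{2 \left(-2 + \sqrt{-15}\right)} + 425 = \frac{i \sqrt{15} \left(2 + i \sqrt{15}\right)}{2 \left(-2 + i \sqrt{15}\right)} + 425 = 425 + \frac{i \sqrt{15} \left(2 + i \sqrt{15}\right)}{2 \left(-2 + i \sqrt{15}\right)}$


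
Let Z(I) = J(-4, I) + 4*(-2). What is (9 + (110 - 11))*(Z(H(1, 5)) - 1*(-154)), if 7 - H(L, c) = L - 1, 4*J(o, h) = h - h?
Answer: 15768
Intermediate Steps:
J(o, h) = 0 (J(o, h) = (h - h)/4 = (1/4)*0 = 0)
H(L, c) = 8 - L (H(L, c) = 7 - (L - 1) = 7 - (-1 + L) = 7 + (1 - L) = 8 - L)
Z(I) = -8 (Z(I) = 0 + 4*(-2) = 0 - 8 = -8)
(9 + (110 - 11))*(Z(H(1, 5)) - 1*(-154)) = (9 + (110 - 11))*(-8 - 1*(-154)) = (9 + 99)*(-8 + 154) = 108*146 = 15768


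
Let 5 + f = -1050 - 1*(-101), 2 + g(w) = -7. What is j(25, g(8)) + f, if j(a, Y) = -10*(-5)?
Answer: -904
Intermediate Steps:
g(w) = -9 (g(w) = -2 - 7 = -9)
j(a, Y) = 50
f = -954 (f = -5 + (-1050 - 1*(-101)) = -5 + (-1050 + 101) = -5 - 949 = -954)
j(25, g(8)) + f = 50 - 954 = -904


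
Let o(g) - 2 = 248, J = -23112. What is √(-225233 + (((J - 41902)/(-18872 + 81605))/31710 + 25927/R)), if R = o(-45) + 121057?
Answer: I*√364322028312646836018066587189005/40218596483835 ≈ 474.59*I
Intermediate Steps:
o(g) = 250 (o(g) = 2 + 248 = 250)
R = 121307 (R = 250 + 121057 = 121307)
√(-225233 + (((J - 41902)/(-18872 + 81605))/31710 + 25927/R)) = √(-225233 + (((-23112 - 41902)/(-18872 + 81605))/31710 + 25927/121307)) = √(-225233 + (-65014/62733*(1/31710) + 25927*(1/121307))) = √(-225233 + (-65014*1/62733*(1/31710) + 25927/121307)) = √(-225233 + (-65014/62733*1/31710 + 25927/121307)) = √(-225233 + (-32507/994631715 + 25927/121307)) = √(-225233 + 25783873148156/120655789451505) = √(-27175639641657677509/120655789451505) = I*√364322028312646836018066587189005/40218596483835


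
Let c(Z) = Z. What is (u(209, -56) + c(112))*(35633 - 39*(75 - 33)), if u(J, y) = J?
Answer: 10912395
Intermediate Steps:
(u(209, -56) + c(112))*(35633 - 39*(75 - 33)) = (209 + 112)*(35633 - 39*(75 - 33)) = 321*(35633 - 39*42) = 321*(35633 - 1638) = 321*33995 = 10912395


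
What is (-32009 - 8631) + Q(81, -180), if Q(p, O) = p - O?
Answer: -40379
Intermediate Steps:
(-32009 - 8631) + Q(81, -180) = (-32009 - 8631) + (81 - 1*(-180)) = -40640 + (81 + 180) = -40640 + 261 = -40379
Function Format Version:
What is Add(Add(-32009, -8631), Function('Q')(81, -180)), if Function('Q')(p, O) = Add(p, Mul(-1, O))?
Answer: -40379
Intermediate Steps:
Add(Add(-32009, -8631), Function('Q')(81, -180)) = Add(Add(-32009, -8631), Add(81, Mul(-1, -180))) = Add(-40640, Add(81, 180)) = Add(-40640, 261) = -40379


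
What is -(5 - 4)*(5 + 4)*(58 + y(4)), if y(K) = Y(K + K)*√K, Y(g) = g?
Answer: -666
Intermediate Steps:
y(K) = 2*K^(3/2) (y(K) = (K + K)*√K = (2*K)*√K = 2*K^(3/2))
-(5 - 4)*(5 + 4)*(58 + y(4)) = -(5 - 4)*(5 + 4)*(58 + 2*4^(3/2)) = -1*9*(58 + 2*8) = -9*(58 + 16) = -9*74 = -1*666 = -666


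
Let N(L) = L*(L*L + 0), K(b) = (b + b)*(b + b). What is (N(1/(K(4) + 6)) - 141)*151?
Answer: -7302812849/343000 ≈ -21291.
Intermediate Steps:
K(b) = 4*b**2 (K(b) = (2*b)*(2*b) = 4*b**2)
N(L) = L**3 (N(L) = L*(L**2 + 0) = L*L**2 = L**3)
(N(1/(K(4) + 6)) - 141)*151 = ((1/(4*4**2 + 6))**3 - 141)*151 = ((1/(4*16 + 6))**3 - 141)*151 = ((1/(64 + 6))**3 - 141)*151 = ((1/70)**3 - 141)*151 = (1/343000 - 141)*151 = -48362999/343000*151 = -7302812849/343000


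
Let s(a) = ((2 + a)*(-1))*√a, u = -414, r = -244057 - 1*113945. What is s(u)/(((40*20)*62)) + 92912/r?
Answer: -46456/179001 + 309*I*√46/12400 ≈ -0.25953 + 0.16901*I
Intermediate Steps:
r = -358002 (r = -244057 - 113945 = -358002)
s(a) = √a*(-2 - a) (s(a) = (-2 - a)*√a = √a*(-2 - a))
s(u)/(((40*20)*62)) + 92912/r = (√(-414)*(-2 - 1*(-414)))/(((40*20)*62)) + 92912/(-358002) = ((3*I*√46)*(-2 + 414))/((800*62)) + 92912*(-1/358002) = ((3*I*√46)*412)/49600 - 46456/179001 = (1236*I*√46)*(1/49600) - 46456/179001 = 309*I*√46/12400 - 46456/179001 = -46456/179001 + 309*I*√46/12400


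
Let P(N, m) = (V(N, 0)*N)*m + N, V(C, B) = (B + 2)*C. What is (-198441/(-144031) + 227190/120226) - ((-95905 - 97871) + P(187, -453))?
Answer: 275982452490368287/8658135503 ≈ 3.1876e+7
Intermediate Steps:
V(C, B) = C*(2 + B) (V(C, B) = (2 + B)*C = C*(2 + B))
P(N, m) = N + 2*m*N² (P(N, m) = ((N*(2 + 0))*N)*m + N = ((N*2)*N)*m + N = ((2*N)*N)*m + N = (2*N²)*m + N = 2*m*N² + N = N + 2*m*N²)
(-198441/(-144031) + 227190/120226) - ((-95905 - 97871) + P(187, -453)) = (-198441/(-144031) + 227190/120226) - ((-95905 - 97871) + 187*(1 + 2*187*(-453))) = (-198441*(-1/144031) + 227190*(1/120226)) - (-193776 + 187*(1 - 169422)) = (198441/144031 + 113595/60113) - (-193776 + 187*(-169421)) = 28290085278/8658135503 - (-193776 - 31681727) = 28290085278/8658135503 - 1*(-31875503) = 28290085278/8658135503 + 31875503 = 275982452490368287/8658135503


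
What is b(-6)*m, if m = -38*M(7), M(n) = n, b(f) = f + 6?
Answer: 0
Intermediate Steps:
b(f) = 6 + f
m = -266 (m = -38*7 = -266)
b(-6)*m = (6 - 6)*(-266) = 0*(-266) = 0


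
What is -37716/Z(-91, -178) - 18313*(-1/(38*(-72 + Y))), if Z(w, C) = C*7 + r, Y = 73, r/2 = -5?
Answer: 1527146/2983 ≈ 511.95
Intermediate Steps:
r = -10 (r = 2*(-5) = -10)
Z(w, C) = -10 + 7*C (Z(w, C) = C*7 - 10 = 7*C - 10 = -10 + 7*C)
-37716/Z(-91, -178) - 18313*(-1/(38*(-72 + Y))) = -37716/(-10 + 7*(-178)) - 18313*(-1/(38*(-72 + 73))) = -37716/(-10 - 1246) - 18313/((-38*1)) = -37716/(-1256) - 18313/(-38) = -37716*(-1/1256) - 18313*(-1/38) = 9429/314 + 18313/38 = 1527146/2983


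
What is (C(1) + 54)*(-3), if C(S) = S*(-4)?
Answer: -150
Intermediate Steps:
C(S) = -4*S
(C(1) + 54)*(-3) = (-4*1 + 54)*(-3) = (-4 + 54)*(-3) = 50*(-3) = -150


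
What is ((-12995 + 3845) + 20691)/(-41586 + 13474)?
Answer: -11541/28112 ≈ -0.41054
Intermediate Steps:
((-12995 + 3845) + 20691)/(-41586 + 13474) = (-9150 + 20691)/(-28112) = 11541*(-1/28112) = -11541/28112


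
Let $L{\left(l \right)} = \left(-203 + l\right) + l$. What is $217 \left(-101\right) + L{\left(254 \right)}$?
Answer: $-21612$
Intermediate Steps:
$L{\left(l \right)} = -203 + 2 l$
$217 \left(-101\right) + L{\left(254 \right)} = 217 \left(-101\right) + \left(-203 + 2 \cdot 254\right) = -21917 + \left(-203 + 508\right) = -21917 + 305 = -21612$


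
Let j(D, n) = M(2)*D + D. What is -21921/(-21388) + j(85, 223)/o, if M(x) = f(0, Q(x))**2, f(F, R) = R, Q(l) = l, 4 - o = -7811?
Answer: 36080503/33429444 ≈ 1.0793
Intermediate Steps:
o = 7815 (o = 4 - 1*(-7811) = 4 + 7811 = 7815)
M(x) = x**2
j(D, n) = 5*D (j(D, n) = 2**2*D + D = 4*D + D = 5*D)
-21921/(-21388) + j(85, 223)/o = -21921/(-21388) + (5*85)/7815 = -21921*(-1/21388) + 425*(1/7815) = 21921/21388 + 85/1563 = 36080503/33429444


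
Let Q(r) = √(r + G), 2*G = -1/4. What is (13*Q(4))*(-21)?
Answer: -273*√62/4 ≈ -537.40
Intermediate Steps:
G = -⅛ (G = (-1/4)/2 = (-1*¼)/2 = (½)*(-¼) = -⅛ ≈ -0.12500)
Q(r) = √(-⅛ + r) (Q(r) = √(r - ⅛) = √(-⅛ + r))
(13*Q(4))*(-21) = (13*(√(-2 + 16*4)/4))*(-21) = (13*(√(-2 + 64)/4))*(-21) = (13*(√62/4))*(-21) = (13*√62/4)*(-21) = -273*√62/4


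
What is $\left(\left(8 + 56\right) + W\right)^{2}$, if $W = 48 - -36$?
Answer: $21904$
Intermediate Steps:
$W = 84$ ($W = 48 + 36 = 84$)
$\left(\left(8 + 56\right) + W\right)^{2} = \left(\left(8 + 56\right) + 84\right)^{2} = \left(64 + 84\right)^{2} = 148^{2} = 21904$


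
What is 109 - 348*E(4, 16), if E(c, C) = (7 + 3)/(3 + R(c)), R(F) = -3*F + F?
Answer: 805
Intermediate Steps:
R(F) = -2*F
E(c, C) = 10/(3 - 2*c) (E(c, C) = (7 + 3)/(3 - 2*c) = 10/(3 - 2*c))
109 - 348*E(4, 16) = 109 - (-3480)/(-3 + 2*4) = 109 - (-3480)/(-3 + 8) = 109 - (-3480)/5 = 109 - 348*(-2) = 109 + 696 = 805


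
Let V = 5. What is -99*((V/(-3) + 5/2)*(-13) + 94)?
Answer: -16467/2 ≈ -8233.5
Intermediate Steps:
-99*((V/(-3) + 5/2)*(-13) + 94) = -99*((5/(-3) + 5/2)*(-13) + 94) = -99*((5*(-⅓) + 5*(½))*(-13) + 94) = -99*((-5/3 + 5/2)*(-13) + 94) = -99*((⅚)*(-13) + 94) = -99*(-65/6 + 94) = -99*499/6 = -16467/2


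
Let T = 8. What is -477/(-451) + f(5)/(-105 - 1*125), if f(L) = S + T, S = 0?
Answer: 53051/51865 ≈ 1.0229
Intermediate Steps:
f(L) = 8 (f(L) = 0 + 8 = 8)
-477/(-451) + f(5)/(-105 - 1*125) = -477/(-451) + 8/(-105 - 1*125) = -477*(-1/451) + 8/(-105 - 125) = 477/451 + 8/(-230) = 477/451 + 8*(-1/230) = 477/451 - 4/115 = 53051/51865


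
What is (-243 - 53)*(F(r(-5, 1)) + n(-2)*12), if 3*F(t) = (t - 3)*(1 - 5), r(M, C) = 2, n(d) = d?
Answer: 20128/3 ≈ 6709.3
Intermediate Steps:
F(t) = 4 - 4*t/3 (F(t) = ((t - 3)*(1 - 5))/3 = ((-3 + t)*(-4))/3 = (12 - 4*t)/3 = 4 - 4*t/3)
(-243 - 53)*(F(r(-5, 1)) + n(-2)*12) = (-243 - 53)*((4 - 4/3*2) - 2*12) = -296*((4 - 8/3) - 24) = -296*(4/3 - 24) = -296*(-68/3) = 20128/3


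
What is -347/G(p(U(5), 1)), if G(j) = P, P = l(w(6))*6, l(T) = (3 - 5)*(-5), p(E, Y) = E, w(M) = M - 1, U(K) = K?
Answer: -347/60 ≈ -5.7833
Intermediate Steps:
w(M) = -1 + M
l(T) = 10 (l(T) = -2*(-5) = 10)
P = 60 (P = 10*6 = 60)
G(j) = 60
-347/G(p(U(5), 1)) = -347/60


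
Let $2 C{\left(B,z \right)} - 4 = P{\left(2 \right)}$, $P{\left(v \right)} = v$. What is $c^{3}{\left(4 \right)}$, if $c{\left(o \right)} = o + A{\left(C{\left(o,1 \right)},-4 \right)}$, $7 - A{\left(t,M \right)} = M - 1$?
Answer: $4096$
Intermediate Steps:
$C{\left(B,z \right)} = 3$ ($C{\left(B,z \right)} = 2 + \frac{1}{2} \cdot 2 = 2 + 1 = 3$)
$A{\left(t,M \right)} = 8 - M$ ($A{\left(t,M \right)} = 7 - \left(M - 1\right) = 7 - \left(-1 + M\right) = 8 - M$)
$c{\left(o \right)} = 12 + o$ ($c{\left(o \right)} = o + \left(8 - -4\right) = o + \left(8 + 4\right) = o + 12 = 12 + o$)
$c^{3}{\left(4 \right)} = \left(12 + 4\right)^{3} = 16^{3} = 4096$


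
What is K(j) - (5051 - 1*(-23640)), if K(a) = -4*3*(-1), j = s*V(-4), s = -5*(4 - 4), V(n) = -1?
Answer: -28679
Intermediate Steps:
s = 0 (s = -5*0 = 0)
j = 0 (j = 0*(-1) = 0)
K(a) = 12 (K(a) = -12*(-1) = 12)
K(j) - (5051 - 1*(-23640)) = 12 - (5051 - 1*(-23640)) = 12 - (5051 + 23640) = 12 - 1*28691 = 12 - 28691 = -28679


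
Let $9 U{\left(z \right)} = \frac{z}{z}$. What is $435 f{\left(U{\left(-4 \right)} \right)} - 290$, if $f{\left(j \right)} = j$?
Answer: $- \frac{725}{3} \approx -241.67$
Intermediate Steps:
$U{\left(z \right)} = \frac{1}{9}$ ($U{\left(z \right)} = \frac{z \frac{1}{z}}{9} = \frac{1}{9} \cdot 1 = \frac{1}{9}$)
$435 f{\left(U{\left(-4 \right)} \right)} - 290 = 435 \cdot \frac{1}{9} - 290 = \frac{145}{3} - 290 = - \frac{725}{3}$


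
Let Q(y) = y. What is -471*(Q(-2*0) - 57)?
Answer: 26847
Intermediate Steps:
-471*(Q(-2*0) - 57) = -471*(-2*0 - 57) = -471*(0 - 57) = -471*(-57) = 26847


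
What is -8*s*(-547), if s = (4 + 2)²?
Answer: 157536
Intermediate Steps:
s = 36 (s = 6² = 36)
-8*s*(-547) = -8*36*(-547) = -288*(-547) = 157536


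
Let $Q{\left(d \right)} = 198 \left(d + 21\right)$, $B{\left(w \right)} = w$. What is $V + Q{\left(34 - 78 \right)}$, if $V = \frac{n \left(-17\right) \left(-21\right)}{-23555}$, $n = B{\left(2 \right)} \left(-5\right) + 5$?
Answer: $- \frac{3064791}{673} \approx -4553.9$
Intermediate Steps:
$n = -5$ ($n = 2 \left(-5\right) + 5 = -10 + 5 = -5$)
$Q{\left(d \right)} = 4158 + 198 d$ ($Q{\left(d \right)} = 198 \left(21 + d\right) = 4158 + 198 d$)
$V = \frac{51}{673}$ ($V = \frac{\left(-5\right) \left(-17\right) \left(-21\right)}{-23555} = 85 \left(-21\right) \left(- \frac{1}{23555}\right) = \left(-1785\right) \left(- \frac{1}{23555}\right) = \frac{51}{673} \approx 0.07578$)
$V + Q{\left(34 - 78 \right)} = \frac{51}{673} + \left(4158 + 198 \left(34 - 78\right)\right) = \frac{51}{673} + \left(4158 + 198 \left(-44\right)\right) = \frac{51}{673} + \left(4158 - 8712\right) = \frac{51}{673} - 4554 = - \frac{3064791}{673}$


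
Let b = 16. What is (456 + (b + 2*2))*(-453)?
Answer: -215628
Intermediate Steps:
(456 + (b + 2*2))*(-453) = (456 + (16 + 2*2))*(-453) = (456 + (16 + 4))*(-453) = (456 + 20)*(-453) = 476*(-453) = -215628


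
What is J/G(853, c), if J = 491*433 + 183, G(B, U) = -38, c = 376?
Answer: -106393/19 ≈ -5599.6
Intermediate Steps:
J = 212786 (J = 212603 + 183 = 212786)
J/G(853, c) = 212786/(-38) = 212786*(-1/38) = -106393/19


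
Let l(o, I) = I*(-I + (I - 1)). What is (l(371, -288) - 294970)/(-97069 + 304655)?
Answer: -147341/103793 ≈ -1.4196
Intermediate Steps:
l(o, I) = -I (l(o, I) = I*(-I + (-1 + I)) = I*(-1) = -I)
(l(371, -288) - 294970)/(-97069 + 304655) = (-1*(-288) - 294970)/(-97069 + 304655) = (288 - 294970)/207586 = -294682*1/207586 = -147341/103793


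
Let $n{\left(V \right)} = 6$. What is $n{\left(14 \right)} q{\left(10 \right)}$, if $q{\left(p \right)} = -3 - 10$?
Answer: $-78$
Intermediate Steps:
$q{\left(p \right)} = -13$ ($q{\left(p \right)} = -3 - 10 = -13$)
$n{\left(14 \right)} q{\left(10 \right)} = 6 \left(-13\right) = -78$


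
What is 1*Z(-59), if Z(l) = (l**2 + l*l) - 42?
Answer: 6920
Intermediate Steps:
Z(l) = -42 + 2*l**2 (Z(l) = (l**2 + l**2) - 42 = 2*l**2 - 42 = -42 + 2*l**2)
1*Z(-59) = 1*(-42 + 2*(-59)**2) = 1*(-42 + 2*3481) = 1*(-42 + 6962) = 1*6920 = 6920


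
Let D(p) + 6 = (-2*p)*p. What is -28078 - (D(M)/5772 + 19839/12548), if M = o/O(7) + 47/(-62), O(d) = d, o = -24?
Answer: -47882941115710573/1705258819992 ≈ -28080.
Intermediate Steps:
M = -1817/434 (M = -24/7 + 47/(-62) = -24*⅐ + 47*(-1/62) = -24/7 - 47/62 = -1817/434 ≈ -4.1866)
D(p) = -6 - 2*p² (D(p) = -6 + (-2*p)*p = -6 - 2*p²)
-28078 - (D(M)/5772 + 19839/12548) = -28078 - ((-6 - 2*(-1817/434)²)/5772 + 19839/12548) = -28078 - ((-6 - 2*3301489/188356)*(1/5772) + 19839*(1/12548)) = -28078 - ((-6 - 3301489/94178)*(1/5772) + 19839/12548) = -28078 - (-3866557/94178*1/5772 + 19839/12548) = -28078 - (-3866557/543595416 + 19839/12548) = -28078 - 1*2683967975197/1705258819992 = -28078 - 2683967975197/1705258819992 = -47882941115710573/1705258819992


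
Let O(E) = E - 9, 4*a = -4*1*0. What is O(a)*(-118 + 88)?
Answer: 270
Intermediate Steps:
a = 0 (a = (-4*1*0)/4 = (-4*0)/4 = (1/4)*0 = 0)
O(E) = -9 + E
O(a)*(-118 + 88) = (-9 + 0)*(-118 + 88) = -9*(-30) = 270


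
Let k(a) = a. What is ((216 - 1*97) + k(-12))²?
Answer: 11449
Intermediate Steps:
((216 - 1*97) + k(-12))² = ((216 - 1*97) - 12)² = ((216 - 97) - 12)² = (119 - 12)² = 107² = 11449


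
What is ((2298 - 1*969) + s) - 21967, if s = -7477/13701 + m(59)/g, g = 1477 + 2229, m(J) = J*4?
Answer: -523968812177/25387953 ≈ -20638.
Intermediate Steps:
m(J) = 4*J
g = 3706
s = -12238163/25387953 (s = -7477/13701 + (4*59)/3706 = -7477*1/13701 + 236*(1/3706) = -7477/13701 + 118/1853 = -12238163/25387953 ≈ -0.48205)
((2298 - 1*969) + s) - 21967 = ((2298 - 1*969) - 12238163/25387953) - 21967 = ((2298 - 969) - 12238163/25387953) - 21967 = (1329 - 12238163/25387953) - 21967 = 33728351374/25387953 - 21967 = -523968812177/25387953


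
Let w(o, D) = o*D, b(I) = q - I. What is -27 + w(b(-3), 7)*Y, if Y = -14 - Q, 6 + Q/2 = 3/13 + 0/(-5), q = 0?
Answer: -1023/13 ≈ -78.692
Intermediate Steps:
Q = -150/13 (Q = -12 + 2*(3/13 + 0/(-5)) = -12 + 2*(3*(1/13) + 0*(-⅕)) = -12 + 2*(3/13 + 0) = -12 + 2*(3/13) = -12 + 6/13 = -150/13 ≈ -11.538)
b(I) = -I (b(I) = 0 - I = -I)
w(o, D) = D*o
Y = -32/13 (Y = -14 - 1*(-150/13) = -14 + 150/13 = -32/13 ≈ -2.4615)
-27 + w(b(-3), 7)*Y = -27 + (7*(-1*(-3)))*(-32/13) = -27 + (7*3)*(-32/13) = -27 + 21*(-32/13) = -27 - 672/13 = -1023/13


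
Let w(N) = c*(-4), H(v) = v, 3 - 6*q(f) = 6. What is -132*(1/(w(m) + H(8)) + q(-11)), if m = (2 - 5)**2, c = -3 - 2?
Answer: 429/7 ≈ 61.286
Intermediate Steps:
q(f) = -1/2 (q(f) = 1/2 - 1/6*6 = 1/2 - 1 = -1/2)
c = -5
m = 9 (m = (-3)**2 = 9)
w(N) = 20 (w(N) = -5*(-4) = 20)
-132*(1/(w(m) + H(8)) + q(-11)) = -132*(1/(20 + 8) - 1/2) = -132*(1/28 - 1/2) = -132*(-13/28) = 429/7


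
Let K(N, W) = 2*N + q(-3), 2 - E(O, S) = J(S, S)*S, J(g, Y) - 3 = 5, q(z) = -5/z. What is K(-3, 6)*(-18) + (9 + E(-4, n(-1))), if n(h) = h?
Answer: 97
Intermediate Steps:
J(g, Y) = 8 (J(g, Y) = 3 + 5 = 8)
E(O, S) = 2 - 8*S
K(N, W) = 5/3 + 2*N (K(N, W) = 2*N - 5/(-3) = 2*N - 5*(-⅓) = 2*N + 5/3 = 5/3 + 2*N)
K(-3, 6)*(-18) + (9 + E(-4, n(-1))) = (5/3 + 2*(-3))*(-18) + (9 + (2 - 8*(-1))) = (5/3 - 6)*(-18) + (9 + (2 + 8)) = -13/3*(-18) + (9 + 10) = 78 + 19 = 97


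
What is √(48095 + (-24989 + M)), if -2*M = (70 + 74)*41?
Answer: √20154 ≈ 141.96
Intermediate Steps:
M = -2952 (M = -(70 + 74)*41/2 = -72*41 = -½*5904 = -2952)
√(48095 + (-24989 + M)) = √(48095 + (-24989 - 2952)) = √(48095 - 27941) = √20154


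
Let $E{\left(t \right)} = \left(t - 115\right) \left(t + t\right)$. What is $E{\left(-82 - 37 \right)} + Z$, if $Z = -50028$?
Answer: $5664$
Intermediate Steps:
$E{\left(t \right)} = 2 t \left(-115 + t\right)$ ($E{\left(t \right)} = \left(-115 + t\right) 2 t = 2 t \left(-115 + t\right)$)
$E{\left(-82 - 37 \right)} + Z = 2 \left(-82 - 37\right) \left(-115 - 119\right) - 50028 = 2 \left(-119\right) \left(-115 - 119\right) - 50028 = 2 \left(-119\right) \left(-234\right) - 50028 = 55692 - 50028 = 5664$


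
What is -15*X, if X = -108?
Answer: 1620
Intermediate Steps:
-15*X = -15*(-108) = 1620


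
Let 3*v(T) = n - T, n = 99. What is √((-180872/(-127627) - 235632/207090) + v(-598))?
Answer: √948060648892319755/63841245 ≈ 15.252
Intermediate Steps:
v(T) = 33 - T/3 (v(T) = (99 - T)/3 = 33 - T/3)
√((-180872/(-127627) - 235632/207090) + v(-598)) = √((-180872/(-127627) - 235632/207090) + (33 - ⅓*(-598))) = √((-180872*(-1/127627) - 235632*1/207090) + (33 + 598/3)) = √((7864/5549 - 39272/34515) + 697/3) = √(53505632/191523735 + 697/3) = √(44550853397/191523735) = √948060648892319755/63841245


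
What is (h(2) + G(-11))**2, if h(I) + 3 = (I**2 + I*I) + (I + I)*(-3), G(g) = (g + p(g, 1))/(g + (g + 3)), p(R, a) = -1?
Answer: 14641/361 ≈ 40.557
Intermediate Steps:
G(g) = (-1 + g)/(3 + 2*g) (G(g) = (g - 1)/(g + (g + 3)) = (-1 + g)/(g + (3 + g)) = (-1 + g)/(3 + 2*g))
h(I) = -3 - 6*I + 2*I**2 (h(I) = -3 + ((I**2 + I*I) + (I + I)*(-3)) = -3 + ((I**2 + I**2) + (2*I)*(-3)) = -3 + (2*I**2 - 6*I) = -3 + (-6*I + 2*I**2) = -3 - 6*I + 2*I**2)
(h(2) + G(-11))**2 = ((-3 - 6*2 + 2*2**2) + (-1 - 11)/(3 + 2*(-11)))**2 = ((-3 - 12 + 2*4) - 12/(3 - 22))**2 = ((-3 - 12 + 8) - 12/(-19))**2 = (-7 - 1/19*(-12))**2 = (-7 + 12/19)**2 = (-121/19)**2 = 14641/361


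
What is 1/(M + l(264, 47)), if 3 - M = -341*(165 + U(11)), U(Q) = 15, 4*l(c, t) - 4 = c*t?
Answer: 1/64486 ≈ 1.5507e-5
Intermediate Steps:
l(c, t) = 1 + c*t/4 (l(c, t) = 1 + (c*t)/4 = 1 + c*t/4)
M = 61383 (M = 3 - (-341)*(165 + 15) = 3 - (-341)*180 = 3 - 1*(-61380) = 3 + 61380 = 61383)
1/(M + l(264, 47)) = 1/(61383 + (1 + (¼)*264*47)) = 1/(61383 + (1 + 3102)) = 1/(61383 + 3103) = 1/64486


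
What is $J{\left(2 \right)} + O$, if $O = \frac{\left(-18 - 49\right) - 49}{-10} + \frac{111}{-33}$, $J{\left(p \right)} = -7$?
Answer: $\frac{68}{55} \approx 1.2364$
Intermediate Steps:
$O = \frac{453}{55}$ ($O = \left(\left(-18 - 49\right) - 49\right) \left(- \frac{1}{10}\right) + 111 \left(- \frac{1}{33}\right) = \left(-67 - 49\right) \left(- \frac{1}{10}\right) - \frac{37}{11} = \left(-116\right) \left(- \frac{1}{10}\right) - \frac{37}{11} = \frac{58}{5} - \frac{37}{11} = \frac{453}{55} \approx 8.2364$)
$J{\left(2 \right)} + O = -7 + \frac{453}{55} = \frac{68}{55}$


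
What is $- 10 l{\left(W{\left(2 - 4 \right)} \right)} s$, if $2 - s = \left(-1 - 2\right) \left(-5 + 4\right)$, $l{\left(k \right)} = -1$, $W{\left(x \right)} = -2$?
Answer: $-10$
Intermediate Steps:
$s = -1$ ($s = 2 - \left(-1 - 2\right) \left(-5 + 4\right) = 2 - \left(-3\right) \left(-1\right) = 2 - 3 = -1$)
$- 10 l{\left(W{\left(2 - 4 \right)} \right)} s = \left(-10\right) \left(-1\right) \left(-1\right) = 10 \left(-1\right) = -10$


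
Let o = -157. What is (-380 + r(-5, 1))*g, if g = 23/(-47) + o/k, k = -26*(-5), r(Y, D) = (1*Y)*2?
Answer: 31107/47 ≈ 661.85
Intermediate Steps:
r(Y, D) = 2*Y (r(Y, D) = Y*2 = 2*Y)
k = 130
g = -10369/6110 (g = 23/(-47) - 157/130 = 23*(-1/47) - 157*1/130 = -23/47 - 157/130 = -10369/6110 ≈ -1.6971)
(-380 + r(-5, 1))*g = (-380 + 2*(-5))*(-10369/6110) = (-380 - 10)*(-10369/6110) = -390*(-10369/6110) = 31107/47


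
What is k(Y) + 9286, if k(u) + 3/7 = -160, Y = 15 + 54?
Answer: 63879/7 ≈ 9125.6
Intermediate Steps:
Y = 69
k(u) = -1123/7 (k(u) = -3/7 - 160 = -1123/7)
k(Y) + 9286 = -1123/7 + 9286 = 63879/7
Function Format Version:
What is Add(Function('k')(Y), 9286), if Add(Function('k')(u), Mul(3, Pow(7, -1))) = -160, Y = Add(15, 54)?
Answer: Rational(63879, 7) ≈ 9125.6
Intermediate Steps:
Y = 69
Function('k')(u) = Rational(-1123, 7) (Function('k')(u) = Add(Rational(-3, 7), -160) = Rational(-1123, 7))
Add(Function('k')(Y), 9286) = Add(Rational(-1123, 7), 9286) = Rational(63879, 7)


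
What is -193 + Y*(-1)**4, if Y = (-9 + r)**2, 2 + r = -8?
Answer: 168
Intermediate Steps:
r = -10 (r = -2 - 8 = -10)
Y = 361 (Y = (-9 - 10)**2 = (-19)**2 = 361)
-193 + Y*(-1)**4 = -193 + 361*(-1)**4 = -193 + 361*1 = -193 + 361 = 168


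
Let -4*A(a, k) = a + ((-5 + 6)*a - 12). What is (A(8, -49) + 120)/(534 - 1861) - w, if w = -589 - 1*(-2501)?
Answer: -2537343/1327 ≈ -1912.1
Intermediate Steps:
w = 1912 (w = -589 + 2501 = 1912)
A(a, k) = 3 - a/2 (A(a, k) = -(a + ((-5 + 6)*a - 12))/4 = -(a + (1*a - 12))/4 = -(a + (a - 12))/4 = -(a + (-12 + a))/4 = -(-12 + 2*a)/4 = 3 - a/2)
(A(8, -49) + 120)/(534 - 1861) - w = ((3 - 1/2*8) + 120)/(534 - 1861) - 1*1912 = ((3 - 4) + 120)/(-1327) - 1912 = (-1 + 120)*(-1/1327) - 1912 = 119*(-1/1327) - 1912 = -119/1327 - 1912 = -2537343/1327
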